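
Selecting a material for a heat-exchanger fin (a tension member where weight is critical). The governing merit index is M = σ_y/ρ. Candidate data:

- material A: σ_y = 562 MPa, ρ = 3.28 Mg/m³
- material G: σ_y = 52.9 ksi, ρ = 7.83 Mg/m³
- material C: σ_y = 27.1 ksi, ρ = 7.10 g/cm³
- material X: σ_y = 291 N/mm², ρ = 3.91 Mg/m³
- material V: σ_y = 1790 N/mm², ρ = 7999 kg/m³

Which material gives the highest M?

Normalizing units and computing the index:
  material A: σ_y = 562.0 MPa, ρ = 3280 kg/m³
  material G: σ_y = 364.7 MPa, ρ = 7830 kg/m³
  material C: σ_y = 186.8 MPa, ρ = 7100 kg/m³
  material X: σ_y = 291.0 MPa, ρ = 3910 kg/m³
  material V: σ_y = 1790 MPa, ρ = 7999 kg/m³
  material V: M = 224 kN·m/kg
  material A: M = 171 kN·m/kg
  material X: M = 74.4 kN·m/kg
  material G: M = 46.6 kN·m/kg
  material C: M = 26.3 kN·m/kg
Material V ranks first.

material V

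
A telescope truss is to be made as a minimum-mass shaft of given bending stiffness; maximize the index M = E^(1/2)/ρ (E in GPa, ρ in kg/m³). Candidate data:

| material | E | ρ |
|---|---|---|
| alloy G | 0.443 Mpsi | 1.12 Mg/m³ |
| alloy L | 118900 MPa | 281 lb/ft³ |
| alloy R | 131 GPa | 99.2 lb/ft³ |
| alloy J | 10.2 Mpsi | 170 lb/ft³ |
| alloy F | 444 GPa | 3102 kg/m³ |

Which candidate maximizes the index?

alloy R

Putting every candidate on a common basis:
  alloy G: E = 3.054 GPa, ρ = 1120 kg/m³
  alloy L: E = 118.9 GPa, ρ = 4501 kg/m³
  alloy R: E = 131.0 GPa, ρ = 1589 kg/m³
  alloy J: E = 70.33 GPa, ρ = 2723 kg/m³
  alloy F: E = 444.0 GPa, ρ = 3102 kg/m³
  alloy R: M = 7.20×10⁻³
  alloy F: M = 6.79×10⁻³
  alloy J: M = 3.08×10⁻³
  alloy L: M = 2.42×10⁻³
  alloy G: M = 1.56×10⁻³
The maximum is for alloy R.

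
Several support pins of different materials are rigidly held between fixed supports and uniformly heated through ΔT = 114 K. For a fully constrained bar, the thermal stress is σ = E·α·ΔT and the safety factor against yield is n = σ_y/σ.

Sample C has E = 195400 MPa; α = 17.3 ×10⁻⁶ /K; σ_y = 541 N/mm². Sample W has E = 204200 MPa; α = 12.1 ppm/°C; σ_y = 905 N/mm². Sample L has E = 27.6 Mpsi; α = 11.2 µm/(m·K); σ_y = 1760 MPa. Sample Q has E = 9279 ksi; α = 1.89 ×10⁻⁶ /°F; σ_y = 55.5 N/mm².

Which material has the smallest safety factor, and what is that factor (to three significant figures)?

Converting E to GPa, α to ×10⁻⁶/K, σ_y to MPa, then σ and n for each:
  sample C: E = 195.4, α = 17.3, σ_y = 541.0 → σ = 385 MPa, n = 1.40
  sample W: E = 204.2, α = 12.1, σ_y = 905.0 → σ = 282 MPa, n = 3.21
  sample L: E = 190.3, α = 11.2, σ_y = 1760 → σ = 243 MPa, n = 7.24
  sample Q: E = 63.98, α = 3.40, σ_y = 55.50 → σ = 24.8 MPa, n = 2.24
The minimum is sample C at n = 1.40.

sample C, n = 1.40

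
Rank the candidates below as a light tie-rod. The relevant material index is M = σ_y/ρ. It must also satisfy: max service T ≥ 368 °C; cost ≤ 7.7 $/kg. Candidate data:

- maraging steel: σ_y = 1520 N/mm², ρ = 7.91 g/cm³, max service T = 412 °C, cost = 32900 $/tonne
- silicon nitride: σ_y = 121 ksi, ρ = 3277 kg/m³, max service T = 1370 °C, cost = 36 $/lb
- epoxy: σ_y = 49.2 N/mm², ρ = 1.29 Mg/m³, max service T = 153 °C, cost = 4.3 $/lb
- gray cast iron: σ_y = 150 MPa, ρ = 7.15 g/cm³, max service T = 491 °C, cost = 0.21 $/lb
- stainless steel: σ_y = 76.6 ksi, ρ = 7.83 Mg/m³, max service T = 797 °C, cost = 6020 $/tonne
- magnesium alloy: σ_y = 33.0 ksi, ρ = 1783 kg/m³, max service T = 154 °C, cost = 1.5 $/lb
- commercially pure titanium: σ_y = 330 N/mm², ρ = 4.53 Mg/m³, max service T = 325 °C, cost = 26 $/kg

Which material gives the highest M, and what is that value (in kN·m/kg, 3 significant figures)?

stainless steel, M = 67.5 kN·m/kg

Screen on constraints: max service T ≥ 368 °C; cost ≤ 7.7 $/kg. Survivors: gray cast iron, stainless steel.
Convert each candidate to consistent units, then evaluate M:
  gray cast iron: σ_y = 150.0 MPa, ρ = 7150 kg/m³
  stainless steel: σ_y = 528.1 MPa, ρ = 7830 kg/m³
  stainless steel: M = 67.5 kN·m/kg
  gray cast iron: M = 21.0 kN·m/kg
Stainless steel has the largest M.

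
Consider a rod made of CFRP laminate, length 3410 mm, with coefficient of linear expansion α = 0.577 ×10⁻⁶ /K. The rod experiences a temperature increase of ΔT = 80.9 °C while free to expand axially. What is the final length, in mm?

ΔL = α·L₀·ΔT = 0.577×10⁻⁶ × 3410 mm × 80.90 K = 0.159 mm.
L = L₀ + ΔL = 3410 + 0.159 = 3410.2 mm.

3410.2 mm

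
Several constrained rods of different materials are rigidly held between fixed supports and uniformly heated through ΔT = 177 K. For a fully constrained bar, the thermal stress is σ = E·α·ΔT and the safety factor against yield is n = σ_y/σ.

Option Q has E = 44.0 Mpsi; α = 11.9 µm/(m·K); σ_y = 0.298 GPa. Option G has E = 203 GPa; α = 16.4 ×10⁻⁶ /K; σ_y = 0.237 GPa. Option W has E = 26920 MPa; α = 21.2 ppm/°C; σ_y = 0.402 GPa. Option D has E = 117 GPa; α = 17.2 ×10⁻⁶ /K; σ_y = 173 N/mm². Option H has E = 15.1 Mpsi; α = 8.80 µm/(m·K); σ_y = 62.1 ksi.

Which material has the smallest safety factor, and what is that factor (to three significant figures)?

option G, n = 0.402

Per material, after unit conversion:
  option Q: E = 303.4, α = 11.9, σ_y = 298.0 → σ = 639 MPa, n = 0.466
  option G: E = 203.0, α = 16.4, σ_y = 237.0 → σ = 589 MPa, n = 0.402
  option W: E = 26.92, α = 21.2, σ_y = 402.0 → σ = 101 MPa, n = 3.98
  option D: E = 117.0, α = 17.2, σ_y = 173.0 → σ = 356 MPa, n = 0.486
  option H: E = 104.1, α = 8.80, σ_y = 428.2 → σ = 162 MPa, n = 2.64
The minimum is option G at n = 0.402.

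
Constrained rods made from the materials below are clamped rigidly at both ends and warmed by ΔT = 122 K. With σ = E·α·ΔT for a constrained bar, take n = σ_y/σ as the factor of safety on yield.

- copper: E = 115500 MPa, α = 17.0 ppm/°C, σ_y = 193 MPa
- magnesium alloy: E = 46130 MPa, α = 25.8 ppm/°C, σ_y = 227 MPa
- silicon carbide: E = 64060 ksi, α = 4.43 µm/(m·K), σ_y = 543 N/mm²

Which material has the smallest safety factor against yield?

copper

Converting E to GPa, α to ×10⁻⁶/K, σ_y to MPa, then σ and n for each:
  copper: E = 115.5, α = 17.0, σ_y = 193.0 → σ = 240 MPa, n = 0.806
  magnesium alloy: E = 46.13, α = 25.8, σ_y = 227.0 → σ = 145 MPa, n = 1.56
  silicon carbide: E = 441.7, α = 4.43, σ_y = 543.0 → σ = 239 MPa, n = 2.27
The minimum is copper at n = 0.806.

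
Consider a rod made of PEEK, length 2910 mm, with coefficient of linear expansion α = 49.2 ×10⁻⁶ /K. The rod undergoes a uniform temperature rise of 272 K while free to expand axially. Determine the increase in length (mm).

38.9 mm

ΔL = α·L₀·ΔT = 49.2×10⁻⁶ × 2910 mm × 272.0 K = 38.9 mm.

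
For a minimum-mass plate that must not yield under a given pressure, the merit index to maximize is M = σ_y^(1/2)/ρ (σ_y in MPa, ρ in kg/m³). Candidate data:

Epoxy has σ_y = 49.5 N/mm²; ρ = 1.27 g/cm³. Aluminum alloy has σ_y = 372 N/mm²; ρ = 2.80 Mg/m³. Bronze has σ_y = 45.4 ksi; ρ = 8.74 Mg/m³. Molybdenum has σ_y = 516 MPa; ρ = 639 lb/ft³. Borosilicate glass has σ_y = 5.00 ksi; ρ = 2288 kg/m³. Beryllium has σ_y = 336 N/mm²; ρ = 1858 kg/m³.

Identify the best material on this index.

beryllium

In SI units:
  epoxy: σ_y = 49.50 MPa, ρ = 1270 kg/m³
  aluminum alloy: σ_y = 372.0 MPa, ρ = 2800 kg/m³
  bronze: σ_y = 313.0 MPa, ρ = 8740 kg/m³
  molybdenum: σ_y = 516.0 MPa, ρ = 10240 kg/m³
  borosilicate glass: σ_y = 34.47 MPa, ρ = 2288 kg/m³
  beryllium: σ_y = 336.0 MPa, ρ = 1858 kg/m³
  beryllium: M = 9.87×10⁻³
  aluminum alloy: M = 6.89×10⁻³
  epoxy: M = 5.54×10⁻³
  borosilicate glass: M = 2.57×10⁻³
  molybdenum: M = 2.22×10⁻³
  bronze: M = 2.02×10⁻³
The maximum is for beryllium.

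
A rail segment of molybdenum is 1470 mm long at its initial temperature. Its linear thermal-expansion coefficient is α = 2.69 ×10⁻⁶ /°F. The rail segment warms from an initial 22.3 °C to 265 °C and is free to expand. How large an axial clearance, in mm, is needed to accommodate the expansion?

1.73 mm

Convert α: 2.69×10⁻⁶/°F × (9/5) = 4.84×10⁻⁶/K.
ΔT = 265 − 22.3 = 242.7 K.
ΔL = α·L₀·ΔT = 4.84×10⁻⁶ × 1470 mm × 242.7 K = 1.73 mm.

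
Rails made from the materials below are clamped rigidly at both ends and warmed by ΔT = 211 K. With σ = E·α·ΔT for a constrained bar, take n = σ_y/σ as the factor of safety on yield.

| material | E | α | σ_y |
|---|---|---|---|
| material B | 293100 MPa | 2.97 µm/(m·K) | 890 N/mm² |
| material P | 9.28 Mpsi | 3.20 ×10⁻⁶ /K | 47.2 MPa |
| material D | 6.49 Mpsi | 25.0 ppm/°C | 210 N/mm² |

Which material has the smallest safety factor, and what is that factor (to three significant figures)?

With everything in SI (GPa, ×10⁻⁶/K, MPa):
  material B: E = 293.1, α = 2.97, σ_y = 890.0 → σ = 184 MPa, n = 4.85
  material P: E = 63.98, α = 3.20, σ_y = 47.20 → σ = 43.2 MPa, n = 1.09
  material D: E = 44.75, α = 25.0, σ_y = 210.0 → σ = 236 MPa, n = 0.890
Smallest n: material D with n = 0.890.

material D, n = 0.890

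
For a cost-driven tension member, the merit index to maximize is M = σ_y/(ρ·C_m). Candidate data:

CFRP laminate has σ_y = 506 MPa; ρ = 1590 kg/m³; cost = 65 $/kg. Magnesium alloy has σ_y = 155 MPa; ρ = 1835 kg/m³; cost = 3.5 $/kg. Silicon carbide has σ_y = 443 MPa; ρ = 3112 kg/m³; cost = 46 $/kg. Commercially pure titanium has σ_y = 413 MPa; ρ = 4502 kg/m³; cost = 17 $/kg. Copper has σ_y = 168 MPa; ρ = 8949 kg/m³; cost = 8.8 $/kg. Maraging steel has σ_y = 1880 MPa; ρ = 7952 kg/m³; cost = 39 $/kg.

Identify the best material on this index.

Per-candidate index values:
  magnesium alloy: M = 24.1 kN·m per $
  maraging steel: M = 6.06 kN·m per $
  commercially pure titanium: M = 5.40 kN·m per $
  CFRP laminate: M = 4.90 kN·m per $
  silicon carbide: M = 3.09 kN·m per $
  copper: M = 2.13 kN·m per $
Magnesium alloy has the largest M.

magnesium alloy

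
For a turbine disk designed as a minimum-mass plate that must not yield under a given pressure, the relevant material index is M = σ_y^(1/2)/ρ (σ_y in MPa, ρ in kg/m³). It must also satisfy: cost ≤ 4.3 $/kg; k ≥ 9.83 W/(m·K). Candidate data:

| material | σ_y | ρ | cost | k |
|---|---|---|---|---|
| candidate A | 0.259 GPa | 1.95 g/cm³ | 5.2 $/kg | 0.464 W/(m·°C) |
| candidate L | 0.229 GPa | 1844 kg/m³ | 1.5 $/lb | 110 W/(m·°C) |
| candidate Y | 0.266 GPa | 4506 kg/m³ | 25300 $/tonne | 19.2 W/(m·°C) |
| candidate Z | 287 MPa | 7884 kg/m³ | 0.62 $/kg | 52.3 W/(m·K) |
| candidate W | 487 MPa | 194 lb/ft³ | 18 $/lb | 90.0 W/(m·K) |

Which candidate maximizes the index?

Screen on constraints: cost ≤ 4.3 $/kg; k ≥ 9.83 W/(m·K). Survivors: candidate L, candidate Z.
Putting every candidate on a common basis:
  candidate L: σ_y = 229.0 MPa, ρ = 1844 kg/m³
  candidate Z: σ_y = 287.0 MPa, ρ = 7884 kg/m³
  candidate L: M = 8.21×10⁻³
  candidate Z: M = 2.15×10⁻³
Highest index: candidate L.

candidate L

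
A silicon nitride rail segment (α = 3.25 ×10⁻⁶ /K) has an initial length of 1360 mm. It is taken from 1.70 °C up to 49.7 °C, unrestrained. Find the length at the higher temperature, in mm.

1360.2 mm

ΔT = 49.7 − 1.70 = 48.00 K.
ΔL = α·L₀·ΔT = 3.25×10⁻⁶ × 1360 mm × 48.00 K = 0.212 mm.
L = L₀ + ΔL = 1360 + 0.212 = 1360.2 mm.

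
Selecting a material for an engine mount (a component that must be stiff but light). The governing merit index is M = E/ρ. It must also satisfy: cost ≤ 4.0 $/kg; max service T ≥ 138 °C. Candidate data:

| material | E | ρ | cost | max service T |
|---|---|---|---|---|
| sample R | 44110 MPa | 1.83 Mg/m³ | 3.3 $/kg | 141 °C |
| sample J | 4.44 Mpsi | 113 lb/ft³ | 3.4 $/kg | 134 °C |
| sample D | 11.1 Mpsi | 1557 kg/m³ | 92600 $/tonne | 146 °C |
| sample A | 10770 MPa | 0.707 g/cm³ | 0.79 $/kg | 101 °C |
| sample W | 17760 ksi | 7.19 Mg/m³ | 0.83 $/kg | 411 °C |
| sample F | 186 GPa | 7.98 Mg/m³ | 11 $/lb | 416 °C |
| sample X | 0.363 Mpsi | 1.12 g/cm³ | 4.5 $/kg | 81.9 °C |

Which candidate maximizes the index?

sample R

Screen on constraints: cost ≤ 4.0 $/kg; max service T ≥ 138 °C. Survivors: sample R, sample W.
After converting to SI:
  sample R: E = 44.11 GPa, ρ = 1830 kg/m³
  sample W: E = 122.5 GPa, ρ = 7190 kg/m³
  sample R: M = 24.1 MN·m/kg
  sample W: M = 17.0 MN·m/kg
Sample R has the largest M.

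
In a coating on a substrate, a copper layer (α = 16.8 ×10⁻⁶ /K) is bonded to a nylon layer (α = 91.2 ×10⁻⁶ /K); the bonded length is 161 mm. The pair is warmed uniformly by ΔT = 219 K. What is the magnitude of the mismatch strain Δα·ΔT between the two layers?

Δα = |16.8 − 91.2|×10⁻⁶/K = 74.4×10⁻⁶/K.
Mismatch strain = Δα·ΔT = 74.4×10⁻⁶ × 219.0 = 0.0163.

0.0163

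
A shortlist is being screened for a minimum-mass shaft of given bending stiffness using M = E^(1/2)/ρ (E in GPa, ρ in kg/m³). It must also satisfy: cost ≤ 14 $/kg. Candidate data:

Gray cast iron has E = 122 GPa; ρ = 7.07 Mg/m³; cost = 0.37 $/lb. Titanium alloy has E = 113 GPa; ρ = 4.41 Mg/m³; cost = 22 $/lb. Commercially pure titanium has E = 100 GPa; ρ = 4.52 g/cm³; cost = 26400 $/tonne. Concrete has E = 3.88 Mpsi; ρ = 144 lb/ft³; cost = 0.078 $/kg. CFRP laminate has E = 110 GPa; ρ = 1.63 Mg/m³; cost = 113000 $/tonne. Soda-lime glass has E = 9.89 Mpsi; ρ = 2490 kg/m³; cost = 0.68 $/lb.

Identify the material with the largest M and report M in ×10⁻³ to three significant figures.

Screen on constraints: cost ≤ 14 $/kg. Survivors: gray cast iron, concrete, soda-lime glass.
Putting every candidate on a common basis:
  gray cast iron: E = 122.0 GPa, ρ = 7070 kg/m³
  concrete: E = 26.75 GPa, ρ = 2307 kg/m³
  soda-lime glass: E = 68.19 GPa, ρ = 2490 kg/m³
  soda-lime glass: M = 3.32×10⁻³
  concrete: M = 2.24×10⁻³
  gray cast iron: M = 1.56×10⁻³
The maximum is for soda-lime glass.

soda-lime glass, M = 3.32×10⁻³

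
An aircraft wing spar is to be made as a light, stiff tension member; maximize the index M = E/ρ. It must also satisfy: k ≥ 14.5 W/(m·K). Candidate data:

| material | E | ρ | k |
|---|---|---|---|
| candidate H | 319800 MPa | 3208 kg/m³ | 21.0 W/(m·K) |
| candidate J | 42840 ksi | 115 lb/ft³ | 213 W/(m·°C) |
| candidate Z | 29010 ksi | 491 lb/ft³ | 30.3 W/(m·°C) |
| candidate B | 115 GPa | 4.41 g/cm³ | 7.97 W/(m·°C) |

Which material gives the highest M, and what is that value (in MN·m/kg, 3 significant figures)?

Screen on constraints: k ≥ 14.5 W/(m·K). Survivors: candidate H, candidate J, candidate Z.
Convert each candidate to consistent units, then evaluate M:
  candidate H: E = 319.8 GPa, ρ = 3208 kg/m³
  candidate J: E = 295.4 GPa, ρ = 1842 kg/m³
  candidate Z: E = 200.0 GPa, ρ = 7865 kg/m³
  candidate J: M = 160 MN·m/kg
  candidate H: M = 99.7 MN·m/kg
  candidate Z: M = 25.4 MN·m/kg
Candidate J ranks first.

candidate J, M = 160 MN·m/kg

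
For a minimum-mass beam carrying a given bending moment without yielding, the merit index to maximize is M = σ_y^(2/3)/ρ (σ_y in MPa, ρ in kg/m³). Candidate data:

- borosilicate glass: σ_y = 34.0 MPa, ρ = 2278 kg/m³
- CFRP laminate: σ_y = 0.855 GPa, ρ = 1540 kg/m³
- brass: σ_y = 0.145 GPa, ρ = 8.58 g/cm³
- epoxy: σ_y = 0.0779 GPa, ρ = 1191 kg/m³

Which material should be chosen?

Putting every candidate on a common basis:
  borosilicate glass: σ_y = 34.00 MPa, ρ = 2278 kg/m³
  CFRP laminate: σ_y = 855.0 MPa, ρ = 1540 kg/m³
  brass: σ_y = 145.0 MPa, ρ = 8580 kg/m³
  epoxy: σ_y = 77.90 MPa, ρ = 1191 kg/m³
  CFRP laminate: M = 58.5×10⁻³
  epoxy: M = 15.3×10⁻³
  borosilicate glass: M = 4.61×10⁻³
  brass: M = 3.22×10⁻³
CFRP laminate ranks first.

CFRP laminate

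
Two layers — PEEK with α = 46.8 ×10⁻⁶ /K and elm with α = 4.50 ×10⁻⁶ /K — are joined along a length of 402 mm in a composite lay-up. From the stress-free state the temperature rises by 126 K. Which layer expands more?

α(PEEK) = 46.8×10⁻⁶/K vs α(elm) = 4.50×10⁻⁶/K.
Higher α expands more for the same ΔT: PEEK.

PEEK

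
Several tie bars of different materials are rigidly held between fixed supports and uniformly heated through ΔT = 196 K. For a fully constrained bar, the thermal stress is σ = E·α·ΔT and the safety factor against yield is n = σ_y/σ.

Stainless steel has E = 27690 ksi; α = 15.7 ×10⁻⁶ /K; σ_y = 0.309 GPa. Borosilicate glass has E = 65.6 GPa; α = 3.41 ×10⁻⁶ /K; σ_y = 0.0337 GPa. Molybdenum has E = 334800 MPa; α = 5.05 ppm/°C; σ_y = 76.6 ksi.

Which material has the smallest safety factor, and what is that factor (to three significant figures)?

stainless steel, n = 0.526

With everything in SI (GPa, ×10⁻⁶/K, MPa):
  stainless steel: E = 190.9, α = 15.7, σ_y = 309.0 → σ = 587 MPa, n = 0.526
  borosilicate glass: E = 65.60, α = 3.41, σ_y = 33.70 → σ = 43.8 MPa, n = 0.769
  molybdenum: E = 334.8, α = 5.05, σ_y = 528.1 → σ = 331 MPa, n = 1.59
Smallest n: stainless steel with n = 0.526.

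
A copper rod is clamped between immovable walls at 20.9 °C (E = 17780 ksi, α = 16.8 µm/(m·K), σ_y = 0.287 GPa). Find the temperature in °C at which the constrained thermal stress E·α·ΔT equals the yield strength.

E = 17780 ksi = 122.6 GPa.
σ_y = 0.287 GPa = 287.0 MPa.
E·α·ΔT = 287.0 MPa ⇒ ΔT = 287.0 / (122.6×10³ × 16.8×10⁻⁶) = 139.4 K.
T = 20.9 + 139.4 = 160.3 °C.

160 °C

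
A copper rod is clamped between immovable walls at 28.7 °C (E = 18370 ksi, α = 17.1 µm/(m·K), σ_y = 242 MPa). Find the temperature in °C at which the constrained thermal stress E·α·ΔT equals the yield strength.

E = 18370 ksi = 126.7 GPa.
E·α·ΔT = 242.0 MPa ⇒ ΔT = 242.0 / (126.7×10³ × 17.1×10⁻⁶) = 111.7 K.
T = 28.7 + 111.7 = 140.4 °C.

140 °C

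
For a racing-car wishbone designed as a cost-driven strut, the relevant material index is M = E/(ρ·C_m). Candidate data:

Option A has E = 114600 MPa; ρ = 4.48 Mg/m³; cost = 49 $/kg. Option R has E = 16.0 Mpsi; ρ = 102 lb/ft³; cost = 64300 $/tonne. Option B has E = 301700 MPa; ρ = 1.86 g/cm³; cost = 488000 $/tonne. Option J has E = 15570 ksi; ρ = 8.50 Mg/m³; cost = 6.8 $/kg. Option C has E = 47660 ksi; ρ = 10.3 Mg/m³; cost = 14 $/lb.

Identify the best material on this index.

In SI units:
  option A: E = 114.6 GPa, ρ = 4480 kg/m³, cost = 49.00 $/kg
  option R: E = 110.3 GPa, ρ = 1634 kg/m³, cost = 64.30 $/kg
  option B: E = 301.7 GPa, ρ = 1860 kg/m³, cost = 488.0 $/kg
  option J: E = 107.4 GPa, ρ = 8500 kg/m³, cost = 6.800 $/kg
  option C: E = 328.6 GPa, ρ = 10300 kg/m³, cost = 30.86 $/kg
  option J: M = 1.86 MN·m per $
  option R: M = 1.05 MN·m per $
  option C: M = 1.03 MN·m per $
  option A: M = 0.522 MN·m per $
  option B: M = 0.332 MN·m per $
The maximum is for option J.

option J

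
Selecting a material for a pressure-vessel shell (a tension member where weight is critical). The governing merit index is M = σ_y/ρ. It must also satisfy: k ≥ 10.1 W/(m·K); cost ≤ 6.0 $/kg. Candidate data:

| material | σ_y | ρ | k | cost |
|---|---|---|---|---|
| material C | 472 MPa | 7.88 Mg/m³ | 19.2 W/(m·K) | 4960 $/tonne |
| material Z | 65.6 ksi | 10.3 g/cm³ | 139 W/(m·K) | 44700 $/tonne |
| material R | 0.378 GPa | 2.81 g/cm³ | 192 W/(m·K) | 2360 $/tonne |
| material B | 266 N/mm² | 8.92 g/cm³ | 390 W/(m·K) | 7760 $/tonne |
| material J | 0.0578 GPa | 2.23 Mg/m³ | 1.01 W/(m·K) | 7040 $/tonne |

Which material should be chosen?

material R

Screen on constraints: k ≥ 10.1 W/(m·K); cost ≤ 6.0 $/kg. Survivors: material C, material R.
Normalizing units and computing the index:
  material C: σ_y = 472.0 MPa, ρ = 7880 kg/m³
  material R: σ_y = 378.0 MPa, ρ = 2810 kg/m³
  material R: M = 135 kN·m/kg
  material C: M = 59.9 kN·m/kg
The maximum is for material R.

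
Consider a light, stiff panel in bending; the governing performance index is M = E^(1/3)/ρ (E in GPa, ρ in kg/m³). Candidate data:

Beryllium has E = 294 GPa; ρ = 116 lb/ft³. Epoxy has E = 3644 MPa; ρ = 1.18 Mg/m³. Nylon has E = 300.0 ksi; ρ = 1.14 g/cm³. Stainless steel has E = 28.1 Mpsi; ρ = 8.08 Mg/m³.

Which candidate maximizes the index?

Normalizing units and computing the index:
  beryllium: E = 294.0 GPa, ρ = 1858 kg/m³
  epoxy: E = 3.644 GPa, ρ = 1180 kg/m³
  nylon: E = 2.068 GPa, ρ = 1140 kg/m³
  stainless steel: E = 193.7 GPa, ρ = 8080 kg/m³
  beryllium: M = 3.58×10⁻³
  epoxy: M = 1.30×10⁻³
  nylon: M = 1.12×10⁻³
  stainless steel: M = 0.716×10⁻³
Beryllium has the largest M.

beryllium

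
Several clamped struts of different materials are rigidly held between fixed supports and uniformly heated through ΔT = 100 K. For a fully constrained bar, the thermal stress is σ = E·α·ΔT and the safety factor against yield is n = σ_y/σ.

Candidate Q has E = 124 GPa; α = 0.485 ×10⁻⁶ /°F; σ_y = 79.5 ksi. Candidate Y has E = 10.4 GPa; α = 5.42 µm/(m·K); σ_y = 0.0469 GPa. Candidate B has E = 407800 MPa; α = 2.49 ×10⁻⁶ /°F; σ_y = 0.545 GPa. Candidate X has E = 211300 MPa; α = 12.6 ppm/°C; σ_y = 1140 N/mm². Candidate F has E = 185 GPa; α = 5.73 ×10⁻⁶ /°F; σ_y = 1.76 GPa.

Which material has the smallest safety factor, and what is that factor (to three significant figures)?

candidate B, n = 2.98

Converting E to GPa, α to ×10⁻⁶/K, σ_y to MPa, then σ and n for each:
  candidate Q: E = 124.0, α = 0.873, σ_y = 548.1 → σ = 10.8 MPa, n = 50.6
  candidate Y: E = 10.40, α = 5.42, σ_y = 46.90 → σ = 5.64 MPa, n = 8.32
  candidate B: E = 407.8, α = 4.48, σ_y = 545.0 → σ = 183 MPa, n = 2.98
  candidate X: E = 211.3, α = 12.6, σ_y = 1140 → σ = 266 MPa, n = 4.28
  candidate F: E = 185.0, α = 10.3, σ_y = 1760 → σ = 191 MPa, n = 9.22
Candidate B has the lowest safety factor, n = 2.98.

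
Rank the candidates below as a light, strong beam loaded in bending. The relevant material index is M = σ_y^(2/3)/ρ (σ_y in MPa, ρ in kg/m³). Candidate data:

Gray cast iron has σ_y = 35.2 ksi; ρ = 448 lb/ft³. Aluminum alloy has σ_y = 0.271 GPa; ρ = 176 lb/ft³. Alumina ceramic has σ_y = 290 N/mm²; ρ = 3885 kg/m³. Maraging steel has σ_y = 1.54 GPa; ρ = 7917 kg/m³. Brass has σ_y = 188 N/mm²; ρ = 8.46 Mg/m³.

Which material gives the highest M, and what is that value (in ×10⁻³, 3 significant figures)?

Normalizing units and computing the index:
  gray cast iron: σ_y = 242.7 MPa, ρ = 7176 kg/m³
  aluminum alloy: σ_y = 271.0 MPa, ρ = 2819 kg/m³
  alumina ceramic: σ_y = 290.0 MPa, ρ = 3885 kg/m³
  maraging steel: σ_y = 1540 MPa, ρ = 7917 kg/m³
  brass: σ_y = 188.0 MPa, ρ = 8460 kg/m³
  maraging steel: M = 16.8×10⁻³
  aluminum alloy: M = 14.9×10⁻³
  alumina ceramic: M = 11.3×10⁻³
  gray cast iron: M = 5.42×10⁻³
  brass: M = 3.88×10⁻³
Maraging steel has the largest M.

maraging steel, M = 16.8×10⁻³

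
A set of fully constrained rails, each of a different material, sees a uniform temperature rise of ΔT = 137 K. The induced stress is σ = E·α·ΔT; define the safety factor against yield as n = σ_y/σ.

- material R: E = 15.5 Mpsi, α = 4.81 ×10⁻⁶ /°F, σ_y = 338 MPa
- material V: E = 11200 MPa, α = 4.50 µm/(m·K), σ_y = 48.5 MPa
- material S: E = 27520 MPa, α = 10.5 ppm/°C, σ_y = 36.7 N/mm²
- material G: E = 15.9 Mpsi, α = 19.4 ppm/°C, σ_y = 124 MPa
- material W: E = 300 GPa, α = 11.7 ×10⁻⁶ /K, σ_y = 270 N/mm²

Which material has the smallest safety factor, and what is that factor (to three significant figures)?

material G, n = 0.426

Per material, after unit conversion:
  material R: E = 106.9, α = 8.66, σ_y = 338.0 → σ = 127 MPa, n = 2.67
  material V: E = 11.20, α = 4.50, σ_y = 48.50 → σ = 6.90 MPa, n = 7.02
  material S: E = 27.52, α = 10.5, σ_y = 36.70 → σ = 39.6 MPa, n = 0.927
  material G: E = 109.6, α = 19.4, σ_y = 124.0 → σ = 291 MPa, n = 0.426
  material W: E = 300.0, α = 11.7, σ_y = 270.0 → σ = 481 MPa, n = 0.561
The minimum is material G at n = 0.426.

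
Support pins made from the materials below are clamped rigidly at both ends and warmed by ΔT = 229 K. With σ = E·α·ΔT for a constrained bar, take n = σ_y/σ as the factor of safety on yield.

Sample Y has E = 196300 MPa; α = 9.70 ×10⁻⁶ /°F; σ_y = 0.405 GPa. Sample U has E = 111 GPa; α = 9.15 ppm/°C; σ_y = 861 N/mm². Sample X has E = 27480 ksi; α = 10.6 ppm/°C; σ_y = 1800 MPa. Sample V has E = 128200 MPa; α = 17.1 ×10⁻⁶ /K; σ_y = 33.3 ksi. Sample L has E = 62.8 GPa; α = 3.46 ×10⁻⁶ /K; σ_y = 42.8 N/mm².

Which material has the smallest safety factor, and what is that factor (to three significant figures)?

With everything in SI (GPa, ×10⁻⁶/K, MPa):
  sample Y: E = 196.3, α = 17.5, σ_y = 405.0 → σ = 785 MPa, n = 0.516
  sample U: E = 111.0, α = 9.15, σ_y = 861.0 → σ = 233 MPa, n = 3.70
  sample X: E = 189.5, α = 10.6, σ_y = 1800 → σ = 460 MPa, n = 3.91
  sample V: E = 128.2, α = 17.1, σ_y = 229.6 → σ = 502 MPa, n = 0.457
  sample L: E = 62.80, α = 3.46, σ_y = 42.80 → σ = 49.8 MPa, n = 0.860
Sample V has the lowest safety factor, n = 0.457.

sample V, n = 0.457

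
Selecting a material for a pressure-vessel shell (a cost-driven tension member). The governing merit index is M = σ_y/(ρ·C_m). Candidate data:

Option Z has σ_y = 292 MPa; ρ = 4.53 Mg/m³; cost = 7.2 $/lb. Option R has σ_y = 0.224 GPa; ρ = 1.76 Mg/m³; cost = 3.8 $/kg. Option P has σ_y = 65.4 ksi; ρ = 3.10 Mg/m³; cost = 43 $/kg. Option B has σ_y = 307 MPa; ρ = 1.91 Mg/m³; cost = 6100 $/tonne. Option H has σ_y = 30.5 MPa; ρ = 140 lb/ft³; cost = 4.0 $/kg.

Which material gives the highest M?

option R

Convert each candidate to consistent units, then evaluate M:
  option Z: σ_y = 292.0 MPa, ρ = 4530 kg/m³, cost = 15.87 $/kg
  option R: σ_y = 224.0 MPa, ρ = 1760 kg/m³, cost = 3.800 $/kg
  option P: σ_y = 450.9 MPa, ρ = 3100 kg/m³, cost = 43.00 $/kg
  option B: σ_y = 307.0 MPa, ρ = 1910 kg/m³, cost = 6.100 $/kg
  option H: σ_y = 30.50 MPa, ρ = 2243 kg/m³, cost = 4.000 $/kg
  option R: M = 33.5 kN·m per $
  option B: M = 26.3 kN·m per $
  option Z: M = 4.06 kN·m per $
  option H: M = 3.40 kN·m per $
  option P: M = 3.38 kN·m per $
Option R ranks first.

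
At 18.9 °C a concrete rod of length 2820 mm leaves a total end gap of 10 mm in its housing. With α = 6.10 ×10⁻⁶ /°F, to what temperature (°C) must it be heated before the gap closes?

342 °C

α = 6.10×10⁻⁶/°F × 9/5 = 11.0×10⁻⁶/K.
α·L₀·ΔT = 10.0 mm ⇒ ΔT = 10.0 / (11.0×10⁻⁶ × 2820.0) = 323.0 K.
T = 18.9 + 323.0 = 341.9 °C.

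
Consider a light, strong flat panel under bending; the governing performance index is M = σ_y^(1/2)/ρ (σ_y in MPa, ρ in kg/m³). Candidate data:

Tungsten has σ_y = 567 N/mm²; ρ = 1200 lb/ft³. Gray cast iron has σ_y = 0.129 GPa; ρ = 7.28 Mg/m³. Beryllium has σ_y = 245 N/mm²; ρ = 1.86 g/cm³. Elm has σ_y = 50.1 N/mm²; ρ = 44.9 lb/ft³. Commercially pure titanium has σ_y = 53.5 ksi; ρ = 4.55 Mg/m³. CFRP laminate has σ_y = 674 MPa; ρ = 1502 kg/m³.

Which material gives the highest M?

CFRP laminate

After converting to SI:
  tungsten: σ_y = 567.0 MPa, ρ = 19220 kg/m³
  gray cast iron: σ_y = 129.0 MPa, ρ = 7280 kg/m³
  beryllium: σ_y = 245.0 MPa, ρ = 1860 kg/m³
  elm: σ_y = 50.10 MPa, ρ = 719.2 kg/m³
  commercially pure titanium: σ_y = 368.9 MPa, ρ = 4550 kg/m³
  CFRP laminate: σ_y = 674.0 MPa, ρ = 1502 kg/m³
  CFRP laminate: M = 17.3×10⁻³
  elm: M = 9.84×10⁻³
  beryllium: M = 8.42×10⁻³
  commercially pure titanium: M = 4.22×10⁻³
  gray cast iron: M = 1.56×10⁻³
  tungsten: M = 1.24×10⁻³
CFRP laminate has the largest M.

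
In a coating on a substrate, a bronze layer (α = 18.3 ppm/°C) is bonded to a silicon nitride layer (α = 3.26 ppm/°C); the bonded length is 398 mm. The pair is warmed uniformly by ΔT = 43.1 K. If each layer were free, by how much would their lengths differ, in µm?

Δα = |18.3 − 3.26|×10⁻⁶/K = 15.0×10⁻⁶/K.
ΔL_mismatch = Δα·L·ΔT = 15.0×10⁻⁶ × 398.0 mm × 43.1 K = 258 µm.

258 µm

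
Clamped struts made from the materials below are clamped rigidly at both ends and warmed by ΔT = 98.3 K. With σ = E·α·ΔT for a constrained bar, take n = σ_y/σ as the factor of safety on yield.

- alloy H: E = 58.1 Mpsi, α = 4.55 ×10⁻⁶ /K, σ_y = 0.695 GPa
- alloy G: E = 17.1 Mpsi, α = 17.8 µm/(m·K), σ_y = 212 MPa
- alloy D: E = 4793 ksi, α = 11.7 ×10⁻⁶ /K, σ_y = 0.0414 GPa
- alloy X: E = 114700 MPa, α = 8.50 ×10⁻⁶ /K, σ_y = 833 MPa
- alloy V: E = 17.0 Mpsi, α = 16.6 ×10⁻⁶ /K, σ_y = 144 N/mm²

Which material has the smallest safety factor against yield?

alloy V

Converting E to GPa, α to ×10⁻⁶/K, σ_y to MPa, then σ and n for each:
  alloy H: E = 400.6, α = 4.55, σ_y = 695.0 → σ = 179 MPa, n = 3.88
  alloy G: E = 117.9, α = 17.8, σ_y = 212.0 → σ = 206 MPa, n = 1.03
  alloy D: E = 33.05, α = 11.7, σ_y = 41.40 → σ = 38.0 MPa, n = 1.09
  alloy X: E = 114.7, α = 8.50, σ_y = 833.0 → σ = 95.8 MPa, n = 8.69
  alloy V: E = 117.2, α = 16.6, σ_y = 144.0 → σ = 191 MPa, n = 0.753
Alloy V has the lowest safety factor, n = 0.753.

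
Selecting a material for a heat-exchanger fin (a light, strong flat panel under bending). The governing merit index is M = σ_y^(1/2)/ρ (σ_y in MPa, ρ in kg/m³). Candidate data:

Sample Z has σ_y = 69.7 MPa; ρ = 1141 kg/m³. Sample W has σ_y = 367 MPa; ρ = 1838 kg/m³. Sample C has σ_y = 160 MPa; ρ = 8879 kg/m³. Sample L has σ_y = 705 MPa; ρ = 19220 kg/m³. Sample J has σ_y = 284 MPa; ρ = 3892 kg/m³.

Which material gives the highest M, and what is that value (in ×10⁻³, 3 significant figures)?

sample W, M = 10.4×10⁻³

Evaluate M for each candidate:
  sample W: M = 10.4×10⁻³
  sample Z: M = 7.32×10⁻³
  sample J: M = 4.33×10⁻³
  sample C: M = 1.42×10⁻³
  sample L: M = 1.38×10⁻³
Highest index: sample W.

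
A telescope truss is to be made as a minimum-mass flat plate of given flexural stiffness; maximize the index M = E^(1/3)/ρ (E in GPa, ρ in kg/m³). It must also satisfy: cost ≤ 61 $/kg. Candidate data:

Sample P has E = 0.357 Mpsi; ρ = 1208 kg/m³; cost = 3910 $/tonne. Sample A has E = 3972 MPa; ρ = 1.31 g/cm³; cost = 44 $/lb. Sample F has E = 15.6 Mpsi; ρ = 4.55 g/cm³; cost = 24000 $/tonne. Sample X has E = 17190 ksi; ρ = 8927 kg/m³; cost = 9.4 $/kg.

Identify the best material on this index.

sample P

Screen on constraints: cost ≤ 61 $/kg. Survivors: sample P, sample F, sample X.
Putting every candidate on a common basis:
  sample P: E = 2.461 GPa, ρ = 1208 kg/m³
  sample F: E = 107.6 GPa, ρ = 4550 kg/m³
  sample X: E = 118.5 GPa, ρ = 8927 kg/m³
  sample P: M = 1.12×10⁻³
  sample F: M = 1.05×10⁻³
  sample X: M = 0.550×10⁻³
Sample P ranks first.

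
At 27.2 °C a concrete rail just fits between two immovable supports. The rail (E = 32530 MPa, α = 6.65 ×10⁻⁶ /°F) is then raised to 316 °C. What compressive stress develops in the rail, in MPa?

112 MPa

E = 32530 MPa = 32.53 GPa.
α = 6.65×10⁻⁶/°F × 9/5 = 12.0×10⁻⁶/K.
ΔT = 288.8 K. Constrained thermal stress σ = E·α·ΔT = 32.53×10³ MPa × 12.0×10⁻⁶ × 288.8 = 112 MPa (compressive).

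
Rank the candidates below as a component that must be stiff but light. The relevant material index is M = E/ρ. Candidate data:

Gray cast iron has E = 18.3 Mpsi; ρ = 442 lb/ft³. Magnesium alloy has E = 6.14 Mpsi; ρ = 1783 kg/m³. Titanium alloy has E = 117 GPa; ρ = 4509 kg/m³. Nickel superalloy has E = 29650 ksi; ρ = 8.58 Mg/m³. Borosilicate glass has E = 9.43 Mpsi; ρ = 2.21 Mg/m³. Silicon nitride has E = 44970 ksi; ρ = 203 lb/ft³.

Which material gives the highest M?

After converting to SI:
  gray cast iron: E = 126.2 GPa, ρ = 7080 kg/m³
  magnesium alloy: E = 42.33 GPa, ρ = 1783 kg/m³
  titanium alloy: E = 117.0 GPa, ρ = 4509 kg/m³
  nickel superalloy: E = 204.4 GPa, ρ = 8580 kg/m³
  borosilicate glass: E = 65.02 GPa, ρ = 2210 kg/m³
  silicon nitride: E = 310.1 GPa, ρ = 3252 kg/m³
  silicon nitride: M = 95.4 MN·m/kg
  borosilicate glass: M = 29.4 MN·m/kg
  titanium alloy: M = 25.9 MN·m/kg
  nickel superalloy: M = 23.8 MN·m/kg
  magnesium alloy: M = 23.7 MN·m/kg
  gray cast iron: M = 17.8 MN·m/kg
Silicon nitride has the largest M.

silicon nitride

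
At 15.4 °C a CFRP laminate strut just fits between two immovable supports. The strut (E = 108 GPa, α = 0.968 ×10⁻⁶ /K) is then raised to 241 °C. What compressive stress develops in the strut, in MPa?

ΔT = 225.6 K. Constrained thermal stress σ = E·α·ΔT = 108.0×10³ MPa × 0.968×10⁻⁶ × 225.6 = 23.6 MPa (compressive).

23.6 MPa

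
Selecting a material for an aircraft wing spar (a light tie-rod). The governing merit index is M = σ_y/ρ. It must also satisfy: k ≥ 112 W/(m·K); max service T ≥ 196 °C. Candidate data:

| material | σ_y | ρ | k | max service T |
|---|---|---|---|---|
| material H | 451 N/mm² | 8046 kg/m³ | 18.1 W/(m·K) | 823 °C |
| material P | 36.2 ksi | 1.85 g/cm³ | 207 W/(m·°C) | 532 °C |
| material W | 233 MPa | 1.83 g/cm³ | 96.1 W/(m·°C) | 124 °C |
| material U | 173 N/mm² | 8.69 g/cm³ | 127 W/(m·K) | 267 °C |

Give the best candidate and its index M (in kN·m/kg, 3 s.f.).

Screen on constraints: k ≥ 112 W/(m·K); max service T ≥ 196 °C. Survivors: material P, material U.
Convert each candidate to consistent units, then evaluate M:
  material P: σ_y = 249.6 MPa, ρ = 1850 kg/m³
  material U: σ_y = 173.0 MPa, ρ = 8690 kg/m³
  material P: M = 135 kN·m/kg
  material U: M = 19.9 kN·m/kg
The maximum is for material P.

material P, M = 135 kN·m/kg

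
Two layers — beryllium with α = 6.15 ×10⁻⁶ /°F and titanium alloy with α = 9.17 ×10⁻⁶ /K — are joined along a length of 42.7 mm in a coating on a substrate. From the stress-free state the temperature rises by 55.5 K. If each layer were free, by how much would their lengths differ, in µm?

beryllium: α = 6.15×10⁻⁶/°F × 9/5 = 11.1×10⁻⁶/K.
Δα = |11.1 − 9.17|×10⁻⁶/K = 1.90×10⁻⁶/K.
ΔL_mismatch = Δα·L·ΔT = 1.90×10⁻⁶ × 42.7 mm × 55.5 K = 4.50 µm.

4.50 µm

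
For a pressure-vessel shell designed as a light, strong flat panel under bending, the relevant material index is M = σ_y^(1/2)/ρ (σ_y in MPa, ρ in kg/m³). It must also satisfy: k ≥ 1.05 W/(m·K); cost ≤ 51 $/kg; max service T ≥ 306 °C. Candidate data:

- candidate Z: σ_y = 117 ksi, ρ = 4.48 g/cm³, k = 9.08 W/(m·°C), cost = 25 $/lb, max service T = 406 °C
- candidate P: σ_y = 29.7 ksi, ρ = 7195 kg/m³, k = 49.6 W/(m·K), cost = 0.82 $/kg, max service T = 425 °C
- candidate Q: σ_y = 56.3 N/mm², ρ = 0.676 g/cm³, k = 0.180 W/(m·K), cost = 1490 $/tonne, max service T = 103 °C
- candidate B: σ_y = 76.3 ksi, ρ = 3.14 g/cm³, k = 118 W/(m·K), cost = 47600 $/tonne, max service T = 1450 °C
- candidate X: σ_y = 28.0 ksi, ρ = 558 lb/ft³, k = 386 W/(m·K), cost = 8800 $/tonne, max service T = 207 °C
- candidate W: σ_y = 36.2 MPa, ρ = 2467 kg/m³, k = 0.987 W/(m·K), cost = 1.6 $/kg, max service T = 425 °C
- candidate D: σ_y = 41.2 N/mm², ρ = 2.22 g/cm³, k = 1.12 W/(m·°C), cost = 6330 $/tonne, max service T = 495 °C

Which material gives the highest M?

Screen on constraints: k ≥ 1.05 W/(m·K); cost ≤ 51 $/kg; max service T ≥ 306 °C. Survivors: candidate P, candidate B, candidate D.
In SI units:
  candidate P: σ_y = 204.8 MPa, ρ = 7195 kg/m³
  candidate B: σ_y = 526.1 MPa, ρ = 3140 kg/m³
  candidate D: σ_y = 41.20 MPa, ρ = 2220 kg/m³
  candidate B: M = 7.30×10⁻³
  candidate D: M = 2.89×10⁻³
  candidate P: M = 1.99×10⁻³
The maximum is for candidate B.

candidate B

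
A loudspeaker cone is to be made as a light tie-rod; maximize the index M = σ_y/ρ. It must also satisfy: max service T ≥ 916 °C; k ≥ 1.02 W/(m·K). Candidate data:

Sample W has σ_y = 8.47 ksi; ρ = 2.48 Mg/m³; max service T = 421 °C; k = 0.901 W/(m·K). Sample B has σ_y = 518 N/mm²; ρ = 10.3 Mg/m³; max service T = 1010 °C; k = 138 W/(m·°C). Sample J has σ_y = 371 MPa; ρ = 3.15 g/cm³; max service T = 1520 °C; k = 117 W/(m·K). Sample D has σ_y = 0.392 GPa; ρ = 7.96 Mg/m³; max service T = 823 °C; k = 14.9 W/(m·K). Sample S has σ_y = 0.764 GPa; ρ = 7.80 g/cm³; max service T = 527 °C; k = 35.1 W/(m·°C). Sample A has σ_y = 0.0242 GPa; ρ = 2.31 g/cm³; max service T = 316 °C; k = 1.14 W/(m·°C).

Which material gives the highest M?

Screen on constraints: max service T ≥ 916 °C; k ≥ 1.02 W/(m·K). Survivors: sample B, sample J.
After converting to SI:
  sample B: σ_y = 518.0 MPa, ρ = 10300 kg/m³
  sample J: σ_y = 371.0 MPa, ρ = 3150 kg/m³
  sample J: M = 118 kN·m/kg
  sample B: M = 50.3 kN·m/kg
Sample J has the largest M.

sample J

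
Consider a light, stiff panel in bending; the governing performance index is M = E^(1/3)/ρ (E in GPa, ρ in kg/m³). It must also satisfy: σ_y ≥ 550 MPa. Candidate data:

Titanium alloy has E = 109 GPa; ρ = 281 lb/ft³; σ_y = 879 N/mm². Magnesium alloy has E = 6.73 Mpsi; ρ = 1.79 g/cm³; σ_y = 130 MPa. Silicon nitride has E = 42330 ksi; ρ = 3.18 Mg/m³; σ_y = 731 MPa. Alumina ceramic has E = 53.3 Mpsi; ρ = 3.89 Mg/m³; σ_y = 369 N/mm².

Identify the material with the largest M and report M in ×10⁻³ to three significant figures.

Screen on constraints: σ_y ≥ 550 MPa. Survivors: titanium alloy, silicon nitride.
Convert each candidate to consistent units, then evaluate M:
  titanium alloy: E = 109.0 GPa, ρ = 4501 kg/m³
  silicon nitride: E = 291.9 GPa, ρ = 3180 kg/m³
  silicon nitride: M = 2.09×10⁻³
  titanium alloy: M = 1.06×10⁻³
The maximum is for silicon nitride.

silicon nitride, M = 2.09×10⁻³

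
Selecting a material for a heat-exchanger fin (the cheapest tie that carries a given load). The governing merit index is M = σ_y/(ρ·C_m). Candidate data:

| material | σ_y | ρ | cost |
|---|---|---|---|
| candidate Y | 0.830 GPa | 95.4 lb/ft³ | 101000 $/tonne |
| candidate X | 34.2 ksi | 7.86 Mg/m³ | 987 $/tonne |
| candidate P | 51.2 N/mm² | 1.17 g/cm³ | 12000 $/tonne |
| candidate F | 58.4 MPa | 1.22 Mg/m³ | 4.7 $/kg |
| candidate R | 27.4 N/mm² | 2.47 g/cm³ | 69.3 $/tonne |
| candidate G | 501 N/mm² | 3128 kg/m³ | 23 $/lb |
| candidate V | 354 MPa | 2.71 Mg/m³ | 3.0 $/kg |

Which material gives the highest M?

candidate R

In SI units:
  candidate Y: σ_y = 830.0 MPa, ρ = 1528 kg/m³, cost = 101.0 $/kg
  candidate X: σ_y = 235.8 MPa, ρ = 7860 kg/m³, cost = 0.9870 $/kg
  candidate P: σ_y = 51.20 MPa, ρ = 1170 kg/m³, cost = 12.00 $/kg
  candidate F: σ_y = 58.40 MPa, ρ = 1220 kg/m³, cost = 4.700 $/kg
  candidate R: σ_y = 27.40 MPa, ρ = 2470 kg/m³, cost = 0.06930 $/kg
  candidate G: σ_y = 501.0 MPa, ρ = 3128 kg/m³, cost = 50.71 $/kg
  candidate V: σ_y = 354.0 MPa, ρ = 2710 kg/m³, cost = 3.000 $/kg
  candidate R: M = 160 kN·m per $
  candidate V: M = 43.5 kN·m per $
  candidate X: M = 30.4 kN·m per $
  candidate F: M = 10.2 kN·m per $
  candidate Y: M = 5.38 kN·m per $
  candidate P: M = 3.65 kN·m per $
  candidate G: M = 3.16 kN·m per $
Candidate R has the largest M.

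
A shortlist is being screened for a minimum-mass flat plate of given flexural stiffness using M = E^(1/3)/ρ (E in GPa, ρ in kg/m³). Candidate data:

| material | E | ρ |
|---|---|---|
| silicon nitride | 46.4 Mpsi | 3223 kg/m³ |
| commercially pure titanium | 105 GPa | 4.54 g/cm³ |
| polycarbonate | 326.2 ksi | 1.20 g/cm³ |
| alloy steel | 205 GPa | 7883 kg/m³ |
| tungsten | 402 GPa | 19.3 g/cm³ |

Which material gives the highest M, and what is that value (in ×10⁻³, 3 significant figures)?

Convert each candidate to consistent units, then evaluate M:
  silicon nitride: E = 319.9 GPa, ρ = 3223 kg/m³
  commercially pure titanium: E = 105.0 GPa, ρ = 4540 kg/m³
  polycarbonate: E = 2.249 GPa, ρ = 1200 kg/m³
  alloy steel: E = 205.0 GPa, ρ = 7883 kg/m³
  tungsten: E = 402.0 GPa, ρ = 19300 kg/m³
  silicon nitride: M = 2.12×10⁻³
  polycarbonate: M = 1.09×10⁻³
  commercially pure titanium: M = 1.04×10⁻³
  alloy steel: M = 0.748×10⁻³
  tungsten: M = 0.382×10⁻³
Silicon nitride ranks first.

silicon nitride, M = 2.12×10⁻³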